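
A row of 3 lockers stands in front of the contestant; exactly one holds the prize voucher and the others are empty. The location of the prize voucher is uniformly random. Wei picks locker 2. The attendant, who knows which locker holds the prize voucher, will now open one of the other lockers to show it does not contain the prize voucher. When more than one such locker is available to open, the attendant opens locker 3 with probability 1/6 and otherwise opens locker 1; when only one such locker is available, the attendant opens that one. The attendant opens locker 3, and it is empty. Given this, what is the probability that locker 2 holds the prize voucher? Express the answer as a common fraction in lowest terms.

Consider each possible location of the prize voucher in turn.
If it is in locker 1 (prior 1/3): only locker 3 is available, probability 1; weight (1/3)·1 = 1/3.
If it is in locker 2 (prior 1/3): locker 3 is available, opened with probability 1/6; weight (1/3)·(1/6) = 1/18.
If it is in locker 3 (prior 1/3): the attendant opened locker 3, so this case is ruled out; weight (1/3)·0 = 0.
The weights sum to 7/18.
So P(the prize voucher in locker 2 | the attendant opened locker 3) = (1/18) / (7/18) = 1/7.

1/7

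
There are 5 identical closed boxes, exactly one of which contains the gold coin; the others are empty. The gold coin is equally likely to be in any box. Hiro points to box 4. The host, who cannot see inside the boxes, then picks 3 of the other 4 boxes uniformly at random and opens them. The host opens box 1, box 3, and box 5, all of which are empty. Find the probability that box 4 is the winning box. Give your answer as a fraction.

1/2

Because the host chose which boxes to open without knowing where the gold coin is, the choice is independent of the prize location. Learning that none of the 3 opened boxes holds the gold coin simply rules out those 3 locations and leaves the remaining 2 boxes still equally likely by symmetry.
So P(the gold coin in box 4) = 1/2.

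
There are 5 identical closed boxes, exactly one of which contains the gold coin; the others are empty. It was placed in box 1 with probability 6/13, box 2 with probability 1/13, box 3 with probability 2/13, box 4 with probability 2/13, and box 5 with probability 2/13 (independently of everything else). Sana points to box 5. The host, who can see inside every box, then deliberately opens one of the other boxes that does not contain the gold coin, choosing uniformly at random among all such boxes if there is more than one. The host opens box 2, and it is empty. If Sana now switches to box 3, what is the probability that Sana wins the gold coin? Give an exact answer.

Apply Bayes' rule, conditioning on where the gold coin actually is.
If it is in box 1 (prior 6/13): the host has 3 equally likely choices, so probability 1/3; weight (6/13)·(1/3) = 2/13.
If it is in box 2 (prior 1/13): the host opened box 2, so this case is ruled out; weight (1/13)·0 = 0.
If it is in either of boxes 3 and 4 (prior 2/13 each): the host has 3 equally likely choices, so probability 1/3; weight (2/13)·(1/3) = 2/39 each.
If it is in box 5 (prior 2/13): the host has 4 equally likely choices, so probability 1/4; weight (2/13)·(1/4) = 1/26.
The weights sum to 23/78.
So P(the gold coin in box 3 | the host opened box 2) = (2/39) / (23/78) = 4/23.

4/23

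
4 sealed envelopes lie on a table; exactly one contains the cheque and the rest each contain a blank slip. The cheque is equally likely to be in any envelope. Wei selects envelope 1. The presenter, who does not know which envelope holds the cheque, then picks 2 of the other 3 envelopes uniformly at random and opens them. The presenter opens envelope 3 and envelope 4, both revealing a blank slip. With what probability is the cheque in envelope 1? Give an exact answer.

1/2

Because the presenter chose which envelopes to open without knowing where the cheque is, the choice is independent of the prize location. Learning that none of the 2 opened envelopes holds the cheque simply rules out those 2 locations and leaves the remaining 2 envelopes still equally likely by symmetry.
So P(the cheque in envelope 1) = 1/2.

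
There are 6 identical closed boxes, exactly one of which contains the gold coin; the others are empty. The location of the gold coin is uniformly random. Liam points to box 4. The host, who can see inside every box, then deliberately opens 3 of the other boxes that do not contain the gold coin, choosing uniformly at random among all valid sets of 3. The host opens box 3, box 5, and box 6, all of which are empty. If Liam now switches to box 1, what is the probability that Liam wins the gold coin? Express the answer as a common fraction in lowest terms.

5/12

Consider each possible location of the gold coin in turn.
If it is in either of boxes 1 and 2 (prior 1/6 each): the host has 4 equally likely choices, so probability 1/4; weight (1/6)·(1/4) = 1/24 each.
If it is in any of boxes 3, 5, and 6 (prior 1/6 each): that box was opened and seen not to hold the prize — ruled out; weight (1/6)·0 = 0 each.
If it is in box 4 (prior 1/6): the host has 10 equally likely choices, so probability 1/10; weight (1/6)·(1/10) = 1/60.
The weights sum to 1/10.
So P(the gold coin in box 1 | the host opened box 3, box 5, and box 6) = (1/24) / (1/10) = 5/12.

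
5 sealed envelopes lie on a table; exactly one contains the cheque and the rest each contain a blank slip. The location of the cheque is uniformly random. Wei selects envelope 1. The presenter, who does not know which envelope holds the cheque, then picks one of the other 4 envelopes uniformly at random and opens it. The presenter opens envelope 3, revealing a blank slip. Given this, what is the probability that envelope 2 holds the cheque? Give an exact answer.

1/4

Consider each possible location of the cheque in turn.
If it is in any of envelopes 1, 2, 4, and 5 (prior 1/5 each): the presenter picks envelope 3 with probability 1/4 regardless, and it is not the prize; weight (1/5)·(1/4) = 1/20 each.
If it is in envelope 3 (prior 1/5): the presenter opened envelope 3, so this case is ruled out; weight (1/5)·0 = 0.
The weights sum to 1/5.
So P(the cheque in envelope 2 | the presenter opened envelope 3) = (1/20) / (1/5) = 1/4.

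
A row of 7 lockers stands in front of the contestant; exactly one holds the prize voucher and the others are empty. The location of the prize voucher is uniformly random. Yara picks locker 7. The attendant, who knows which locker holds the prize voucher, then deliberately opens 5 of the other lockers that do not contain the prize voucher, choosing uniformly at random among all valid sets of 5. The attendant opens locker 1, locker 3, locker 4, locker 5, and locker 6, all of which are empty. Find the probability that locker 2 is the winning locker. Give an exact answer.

6/7

Consider each possible location of the prize voucher in turn.
If it is in any of lockers 1, 3, 4, 5, and 6 (prior 1/7 each): that locker was opened and seen not to hold the prize — ruled out; weight (1/7)·0 = 0 each.
If it is in locker 2 (prior 1/7): the attendant has no choice, probability 1; weight (1/7)·1 = 1/7.
If it is in locker 7 (prior 1/7): the attendant has 6 equally likely choices, so probability 1/6; weight (1/7)·(1/6) = 1/42.
The weights sum to 1/6.
So P(the prize voucher in locker 2 | the attendant opened locker 1, locker 3, locker 4, locker 5, and locker 6) = (1/7) / (1/6) = 6/7.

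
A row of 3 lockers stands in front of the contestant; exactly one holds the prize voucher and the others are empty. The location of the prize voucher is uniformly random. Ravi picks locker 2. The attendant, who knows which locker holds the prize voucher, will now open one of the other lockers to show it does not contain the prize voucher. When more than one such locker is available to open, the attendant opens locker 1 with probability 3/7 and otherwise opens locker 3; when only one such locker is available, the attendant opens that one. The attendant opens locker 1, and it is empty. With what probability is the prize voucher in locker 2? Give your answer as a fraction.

3/10

Apply Bayes' rule, conditioning on where the prize voucher actually is.
If it is in locker 1 (prior 1/3): the attendant opened locker 1, so this case is ruled out; weight (1/3)·0 = 0.
If it is in locker 2 (prior 1/3): locker 1 is available, opened with probability 3/7; weight (1/3)·(3/7) = 1/7.
If it is in locker 3 (prior 1/3): only locker 1 is available, probability 1; weight (1/3)·1 = 1/3.
The weights sum to 10/21.
So P(the prize voucher in locker 2 | the attendant opened locker 1) = (1/7) / (10/21) = 3/10.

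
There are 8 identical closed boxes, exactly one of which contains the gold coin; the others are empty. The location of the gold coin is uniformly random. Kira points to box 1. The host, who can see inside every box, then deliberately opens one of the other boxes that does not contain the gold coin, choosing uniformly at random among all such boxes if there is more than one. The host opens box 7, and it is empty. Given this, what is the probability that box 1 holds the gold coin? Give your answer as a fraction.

1/8

Consider each possible location of the gold coin in turn.
If it is in box 1 (prior 1/8): the host has 7 equally likely choices, so probability 1/7; weight (1/8)·(1/7) = 1/56.
If it is in any of boxes 2, 3, 4, 5, 6, and 8 (prior 1/8 each): the host has 6 equally likely choices, so probability 1/6; weight (1/8)·(1/6) = 1/48 each.
If it is in box 7 (prior 1/8): the host opened box 7, so this case is ruled out; weight (1/8)·0 = 0.
The weights sum to 1/7.
So P(the gold coin in box 1 | the host opened box 7) = (1/56) / (1/7) = 1/8.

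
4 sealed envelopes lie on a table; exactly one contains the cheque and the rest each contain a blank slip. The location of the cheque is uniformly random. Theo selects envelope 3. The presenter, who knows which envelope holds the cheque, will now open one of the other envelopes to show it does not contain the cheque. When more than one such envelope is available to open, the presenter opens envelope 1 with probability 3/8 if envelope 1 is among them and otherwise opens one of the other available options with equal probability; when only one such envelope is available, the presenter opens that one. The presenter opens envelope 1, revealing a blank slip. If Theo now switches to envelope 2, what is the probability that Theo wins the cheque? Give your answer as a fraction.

Apply Bayes' rule, conditioning on where the cheque actually is.
If it is in envelope 1 (prior 1/4): the presenter opened envelope 1, so this case is ruled out; weight (1/4)·0 = 0.
If it is in any of envelopes 2, 3, and 4 (prior 1/4 each): envelope 1 is available, opened with probability 3/8; weight (1/4)·(3/8) = 3/32 each.
The weights sum to 9/32.
So P(the cheque in envelope 2 | the presenter opened envelope 1) = (3/32) / (9/32) = 1/3.

1/3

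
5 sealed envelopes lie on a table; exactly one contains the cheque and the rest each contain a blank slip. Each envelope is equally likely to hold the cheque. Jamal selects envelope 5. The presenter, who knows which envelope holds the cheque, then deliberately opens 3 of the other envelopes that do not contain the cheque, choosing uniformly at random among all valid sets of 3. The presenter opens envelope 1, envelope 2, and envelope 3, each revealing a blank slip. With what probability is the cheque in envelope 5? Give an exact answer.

Condition on the true location of the cheque.
If it is in any of envelopes 1, 2, and 3 (prior 1/5 each): that envelope was opened and seen not to hold the prize — ruled out; weight (1/5)·0 = 0 each.
If it is in envelope 4 (prior 1/5): the presenter has no choice, probability 1; weight (1/5)·1 = 1/5.
If it is in envelope 5 (prior 1/5): the presenter has 4 equally likely choices, so probability 1/4; weight (1/5)·(1/4) = 1/20.
The weights sum to 1/4.
So P(the cheque in envelope 5 | the presenter opened envelope 1, envelope 2, and envelope 3) = (1/20) / (1/4) = 1/5.

1/5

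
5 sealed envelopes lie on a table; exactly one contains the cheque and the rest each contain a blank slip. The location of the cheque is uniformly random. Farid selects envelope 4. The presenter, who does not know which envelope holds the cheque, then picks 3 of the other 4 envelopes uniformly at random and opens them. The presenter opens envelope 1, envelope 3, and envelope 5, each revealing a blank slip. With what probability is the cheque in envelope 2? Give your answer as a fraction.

1/2

Condition on the true location of the cheque.
If it is in any of envelopes 1, 3, and 5 (prior 1/5 each): that envelope was opened and seen not to hold the prize — ruled out; weight (1/5)·0 = 0 each.
If it is in either of envelopes 2 and 4 (prior 1/5 each): the presenter picks exactly this set with probability 1/4 regardless, and none is the prize; weight (1/5)·(1/4) = 1/20 each.
The weights sum to 1/10.
So P(the cheque in envelope 2 | the presenter opened envelope 1, envelope 3, and envelope 5) = (1/20) / (1/10) = 1/2.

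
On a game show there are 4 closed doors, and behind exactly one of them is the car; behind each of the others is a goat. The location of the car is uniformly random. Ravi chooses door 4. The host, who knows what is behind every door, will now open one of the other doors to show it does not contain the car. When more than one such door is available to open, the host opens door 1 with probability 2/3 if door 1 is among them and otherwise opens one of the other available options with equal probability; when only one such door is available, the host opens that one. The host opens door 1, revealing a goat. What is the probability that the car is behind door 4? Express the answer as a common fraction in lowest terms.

1/3

Apply Bayes' rule, conditioning on where the car actually is.
If it is behind door 1 (prior 1/4): the host opened door 1, so this case is ruled out; weight (1/4)·0 = 0.
If it is behind any of doors 2, 3, and 4 (prior 1/4 each): door 1 is available, opened with probability 2/3; weight (1/4)·(2/3) = 1/6 each.
The weights sum to 1/2.
So P(the car behind door 4 | the host opened door 1) = (1/6) / (1/2) = 1/3.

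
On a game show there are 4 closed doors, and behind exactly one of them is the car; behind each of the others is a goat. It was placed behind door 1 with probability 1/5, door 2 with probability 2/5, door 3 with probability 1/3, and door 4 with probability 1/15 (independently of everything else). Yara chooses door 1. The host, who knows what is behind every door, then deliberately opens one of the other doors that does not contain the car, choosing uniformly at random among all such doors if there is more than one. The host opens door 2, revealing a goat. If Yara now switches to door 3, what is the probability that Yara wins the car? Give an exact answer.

Apply Bayes' rule, conditioning on where the car actually is.
If it is behind door 1 (prior 1/5): the host has 3 equally likely choices, so probability 1/3; weight (1/5)·(1/3) = 1/15.
If it is behind door 2 (prior 2/5): the host opened door 2, so this case is ruled out; weight (2/5)·0 = 0.
If it is behind door 3 (prior 1/3): the host has 2 equally likely choices, so probability 1/2; weight (1/3)·(1/2) = 1/6.
If it is behind door 4 (prior 1/15): the host has 2 equally likely choices, so probability 1/2; weight (1/15)·(1/2) = 1/30.
The weights sum to 4/15.
So P(the car behind door 3 | the host opened door 2) = (1/6) / (4/15) = 5/8.

5/8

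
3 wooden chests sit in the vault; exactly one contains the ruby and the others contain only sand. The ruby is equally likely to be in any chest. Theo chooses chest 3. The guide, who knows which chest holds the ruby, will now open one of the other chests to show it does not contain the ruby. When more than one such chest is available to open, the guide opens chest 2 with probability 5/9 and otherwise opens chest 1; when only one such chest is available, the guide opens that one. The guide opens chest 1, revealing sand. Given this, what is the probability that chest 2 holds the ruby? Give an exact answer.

9/13

Consider each possible location of the ruby in turn.
If it is in chest 1 (prior 1/3): the guide opened chest 1, so this case is ruled out; weight (1/3)·0 = 0.
If it is in chest 2 (prior 1/3): only chest 1 is available, probability 1; weight (1/3)·1 = 1/3.
If it is in chest 3 (prior 1/3): chest 2 is available but not opened, probability 4/9; weight (1/3)·(4/9) = 4/27.
The weights sum to 13/27.
So P(the ruby in chest 2 | the guide opened chest 1) = (1/3) / (13/27) = 9/13.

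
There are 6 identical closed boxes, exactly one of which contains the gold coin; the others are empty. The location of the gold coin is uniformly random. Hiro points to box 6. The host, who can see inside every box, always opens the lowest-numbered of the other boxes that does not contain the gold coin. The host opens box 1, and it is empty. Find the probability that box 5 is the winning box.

Condition on the true location of the gold coin.
If it is in box 1 (prior 1/6): the host opened box 1, so this case is ruled out; weight (1/6)·0 = 0.
If it is in any of boxes 2, 3, 4, 5, and 6 (prior 1/6 each): box 1 is the lowest-numbered option available, probability 1; weight (1/6)·1 = 1/6 each.
The weights sum to 5/6.
So P(the gold coin in box 5 | the host opened box 1) = (1/6) / (5/6) = 1/5.

1/5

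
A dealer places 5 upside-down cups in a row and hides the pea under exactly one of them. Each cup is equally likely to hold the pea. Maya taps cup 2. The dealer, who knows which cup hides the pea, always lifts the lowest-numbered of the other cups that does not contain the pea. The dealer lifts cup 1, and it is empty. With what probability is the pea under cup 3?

1/4

Consider each possible location of the pea in turn.
If it is under cup 1 (prior 1/5): the dealer opened cup 1, so this case is ruled out; weight (1/5)·0 = 0.
If it is under any of cups 2, 3, 4, and 5 (prior 1/5 each): cup 1 is the lowest-numbered option available, probability 1; weight (1/5)·1 = 1/5 each.
The weights sum to 4/5.
So P(the pea under cup 3 | the dealer opened cup 1) = (1/5) / (4/5) = 1/4.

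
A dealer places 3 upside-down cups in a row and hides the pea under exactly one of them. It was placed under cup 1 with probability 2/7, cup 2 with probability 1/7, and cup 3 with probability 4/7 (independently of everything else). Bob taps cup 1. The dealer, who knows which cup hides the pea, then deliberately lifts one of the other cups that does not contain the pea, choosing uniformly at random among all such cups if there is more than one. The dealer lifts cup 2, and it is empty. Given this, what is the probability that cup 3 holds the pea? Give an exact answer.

4/5

Condition on the true location of the pea.
If it is under cup 1 (prior 2/7): the dealer has 2 equally likely choices, so probability 1/2; weight (2/7)·(1/2) = 1/7.
If it is under cup 2 (prior 1/7): the dealer opened cup 2, so this case is ruled out; weight (1/7)·0 = 0.
If it is under cup 3 (prior 4/7): the dealer has no choice, probability 1; weight (4/7)·1 = 4/7.
The weights sum to 5/7.
So P(the pea under cup 3 | the dealer opened cup 2) = (4/7) / (5/7) = 4/5.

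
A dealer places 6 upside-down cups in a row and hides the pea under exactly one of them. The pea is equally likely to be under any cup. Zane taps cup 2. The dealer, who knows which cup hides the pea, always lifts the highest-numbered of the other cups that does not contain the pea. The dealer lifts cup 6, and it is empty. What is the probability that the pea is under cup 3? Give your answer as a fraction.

1/5

Apply Bayes' rule, conditioning on where the pea actually is.
If it is under any of cups 1, 2, 3, 4, and 5 (prior 1/6 each): cup 6 is the highest-numbered option available, probability 1; weight (1/6)·1 = 1/6 each.
If it is under cup 6 (prior 1/6): the dealer opened cup 6, so this case is ruled out; weight (1/6)·0 = 0.
The weights sum to 5/6.
So P(the pea under cup 3 | the dealer opened cup 6) = (1/6) / (5/6) = 1/5.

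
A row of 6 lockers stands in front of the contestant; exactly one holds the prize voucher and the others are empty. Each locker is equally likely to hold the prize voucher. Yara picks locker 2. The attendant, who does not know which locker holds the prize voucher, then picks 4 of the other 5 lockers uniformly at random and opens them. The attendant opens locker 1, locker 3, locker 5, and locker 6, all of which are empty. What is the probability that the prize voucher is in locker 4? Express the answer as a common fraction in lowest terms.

Consider each possible location of the prize voucher in turn.
If it is in any of lockers 1, 3, 5, and 6 (prior 1/6 each): that locker was opened and seen not to hold the prize — ruled out; weight (1/6)·0 = 0 each.
If it is in either of lockers 2 and 4 (prior 1/6 each): the attendant picks exactly this set with probability 1/5 regardless, and none is the prize; weight (1/6)·(1/5) = 1/30 each.
The weights sum to 1/15.
So P(the prize voucher in locker 4 | the attendant opened locker 1, locker 3, locker 5, and locker 6) = (1/30) / (1/15) = 1/2.

1/2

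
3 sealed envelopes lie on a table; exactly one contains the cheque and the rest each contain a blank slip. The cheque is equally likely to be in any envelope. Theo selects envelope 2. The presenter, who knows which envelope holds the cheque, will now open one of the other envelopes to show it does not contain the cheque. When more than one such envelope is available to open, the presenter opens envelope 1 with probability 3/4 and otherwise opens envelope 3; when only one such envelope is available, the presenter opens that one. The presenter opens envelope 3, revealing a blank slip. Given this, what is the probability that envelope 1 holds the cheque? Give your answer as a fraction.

Condition on the true location of the cheque.
If it is in envelope 1 (prior 1/3): only envelope 3 is available, probability 1; weight (1/3)·1 = 1/3.
If it is in envelope 2 (prior 1/3): envelope 1 is available but not opened, probability 1/4; weight (1/3)·(1/4) = 1/12.
If it is in envelope 3 (prior 1/3): the presenter opened envelope 3, so this case is ruled out; weight (1/3)·0 = 0.
The weights sum to 5/12.
So P(the cheque in envelope 1 | the presenter opened envelope 3) = (1/3) / (5/12) = 4/5.

4/5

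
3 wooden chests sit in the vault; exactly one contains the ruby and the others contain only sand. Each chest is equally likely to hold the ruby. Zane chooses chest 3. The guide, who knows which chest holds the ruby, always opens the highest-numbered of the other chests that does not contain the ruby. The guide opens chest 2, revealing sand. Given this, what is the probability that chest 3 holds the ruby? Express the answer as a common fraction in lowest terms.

Apply Bayes' rule, conditioning on where the ruby actually is.
If it is in either of chests 1 and 3 (prior 1/3 each): chest 2 is the highest-numbered option available, probability 1; weight (1/3)·1 = 1/3 each.
If it is in chest 2 (prior 1/3): the guide opened chest 2, so this case is ruled out; weight (1/3)·0 = 0.
The weights sum to 2/3.
So P(the ruby in chest 3 | the guide opened chest 2) = (1/3) / (2/3) = 1/2.

1/2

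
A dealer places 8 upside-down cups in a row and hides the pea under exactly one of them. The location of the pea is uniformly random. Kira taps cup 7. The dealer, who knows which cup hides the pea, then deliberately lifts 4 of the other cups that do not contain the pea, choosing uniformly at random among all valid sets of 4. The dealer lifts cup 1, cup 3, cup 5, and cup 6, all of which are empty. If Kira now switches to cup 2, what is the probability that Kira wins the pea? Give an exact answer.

7/24

Condition on the true location of the pea.
If it is under any of cups 1, 3, 5, and 6 (prior 1/8 each): that cup was opened and seen not to hold the prize — ruled out; weight (1/8)·0 = 0 each.
If it is under any of cups 2, 4, and 8 (prior 1/8 each): the dealer has 15 equally likely choices, so probability 1/15; weight (1/8)·(1/15) = 1/120 each.
If it is under cup 7 (prior 1/8): the dealer has 35 equally likely choices, so probability 1/35; weight (1/8)·(1/35) = 1/280.
The weights sum to 1/35.
So P(the pea under cup 2 | the dealer opened cup 1, cup 3, cup 5, and cup 6) = (1/120) / (1/35) = 7/24.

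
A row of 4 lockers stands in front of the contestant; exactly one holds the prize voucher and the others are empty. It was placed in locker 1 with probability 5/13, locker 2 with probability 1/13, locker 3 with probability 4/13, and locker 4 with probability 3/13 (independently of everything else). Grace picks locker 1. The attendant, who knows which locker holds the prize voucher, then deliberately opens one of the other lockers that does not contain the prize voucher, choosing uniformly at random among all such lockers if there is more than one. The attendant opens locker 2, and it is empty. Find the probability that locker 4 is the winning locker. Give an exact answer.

9/31

Apply Bayes' rule, conditioning on where the prize voucher actually is.
If it is in locker 1 (prior 5/13): the attendant has 3 equally likely choices, so probability 1/3; weight (5/13)·(1/3) = 5/39.
If it is in locker 2 (prior 1/13): the attendant opened locker 2, so this case is ruled out; weight (1/13)·0 = 0.
If it is in locker 3 (prior 4/13): the attendant has 2 equally likely choices, so probability 1/2; weight (4/13)·(1/2) = 2/13.
If it is in locker 4 (prior 3/13): the attendant has 2 equally likely choices, so probability 1/2; weight (3/13)·(1/2) = 3/26.
The weights sum to 31/78.
So P(the prize voucher in locker 4 | the attendant opened locker 2) = (3/26) / (31/78) = 9/31.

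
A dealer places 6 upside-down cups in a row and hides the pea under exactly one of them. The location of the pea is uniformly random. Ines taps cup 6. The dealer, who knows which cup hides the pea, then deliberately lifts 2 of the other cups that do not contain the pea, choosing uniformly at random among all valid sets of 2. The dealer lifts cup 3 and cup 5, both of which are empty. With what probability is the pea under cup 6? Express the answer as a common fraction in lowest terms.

1/6

Apply Bayes' rule, conditioning on where the pea actually is.
If it is under any of cups 1, 2, and 4 (prior 1/6 each): the dealer has 6 equally likely choices, so probability 1/6; weight (1/6)·(1/6) = 1/36 each.
If it is under either of cups 3 and 5 (prior 1/6 each): that cup was opened and seen not to hold the prize — ruled out; weight (1/6)·0 = 0 each.
If it is under cup 6 (prior 1/6): the dealer has 10 equally likely choices, so probability 1/10; weight (1/6)·(1/10) = 1/60.
The weights sum to 1/10.
So P(the pea under cup 6 | the dealer opened cup 3 and cup 5) = (1/60) / (1/10) = 1/6.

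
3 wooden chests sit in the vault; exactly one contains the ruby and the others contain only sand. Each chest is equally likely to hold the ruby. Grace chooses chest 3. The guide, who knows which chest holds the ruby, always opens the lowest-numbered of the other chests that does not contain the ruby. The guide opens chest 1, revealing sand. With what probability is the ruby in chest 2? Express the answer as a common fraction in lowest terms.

Apply Bayes' rule, conditioning on where the ruby actually is.
If it is in chest 1 (prior 1/3): the guide opened chest 1, so this case is ruled out; weight (1/3)·0 = 0.
If it is in either of chests 2 and 3 (prior 1/3 each): chest 1 is the lowest-numbered option available, probability 1; weight (1/3)·1 = 1/3 each.
The weights sum to 2/3.
So P(the ruby in chest 2 | the guide opened chest 1) = (1/3) / (2/3) = 1/2.

1/2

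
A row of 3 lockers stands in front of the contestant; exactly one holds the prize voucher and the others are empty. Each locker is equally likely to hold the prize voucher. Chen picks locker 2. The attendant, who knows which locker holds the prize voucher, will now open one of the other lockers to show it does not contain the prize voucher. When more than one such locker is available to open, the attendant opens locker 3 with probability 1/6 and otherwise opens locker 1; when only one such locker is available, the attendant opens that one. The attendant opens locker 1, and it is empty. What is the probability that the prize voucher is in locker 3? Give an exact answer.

6/11

Apply Bayes' rule, conditioning on where the prize voucher actually is.
If it is in locker 1 (prior 1/3): the attendant opened locker 1, so this case is ruled out; weight (1/3)·0 = 0.
If it is in locker 2 (prior 1/3): locker 3 is available but not opened, probability 5/6; weight (1/3)·(5/6) = 5/18.
If it is in locker 3 (prior 1/3): only locker 1 is available, probability 1; weight (1/3)·1 = 1/3.
The weights sum to 11/18.
So P(the prize voucher in locker 3 | the attendant opened locker 1) = (1/3) / (11/18) = 6/11.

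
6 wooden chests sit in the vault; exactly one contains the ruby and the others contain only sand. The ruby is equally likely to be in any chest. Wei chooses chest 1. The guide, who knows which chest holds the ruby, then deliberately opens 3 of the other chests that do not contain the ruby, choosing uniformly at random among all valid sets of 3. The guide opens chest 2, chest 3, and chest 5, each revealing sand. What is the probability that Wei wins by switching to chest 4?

Consider each possible location of the ruby in turn.
If it is in chest 1 (prior 1/6): the guide has 10 equally likely choices, so probability 1/10; weight (1/6)·(1/10) = 1/60.
If it is in any of chests 2, 3, and 5 (prior 1/6 each): that chest was opened and seen not to hold the prize — ruled out; weight (1/6)·0 = 0 each.
If it is in either of chests 4 and 6 (prior 1/6 each): the guide has 4 equally likely choices, so probability 1/4; weight (1/6)·(1/4) = 1/24 each.
The weights sum to 1/10.
So P(the ruby in chest 4 | the guide opened chest 2, chest 3, and chest 5) = (1/24) / (1/10) = 5/12.

5/12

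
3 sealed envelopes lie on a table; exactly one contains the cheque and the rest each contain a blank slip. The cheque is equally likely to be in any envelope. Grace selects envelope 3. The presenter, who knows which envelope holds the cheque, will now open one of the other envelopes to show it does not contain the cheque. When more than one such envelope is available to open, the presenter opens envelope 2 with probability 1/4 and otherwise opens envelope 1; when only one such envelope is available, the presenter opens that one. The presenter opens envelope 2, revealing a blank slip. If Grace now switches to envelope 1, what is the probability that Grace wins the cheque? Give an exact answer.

4/5

Condition on the true location of the cheque.
If it is in envelope 1 (prior 1/3): only envelope 2 is available, probability 1; weight (1/3)·1 = 1/3.
If it is in envelope 2 (prior 1/3): the presenter opened envelope 2, so this case is ruled out; weight (1/3)·0 = 0.
If it is in envelope 3 (prior 1/3): envelope 2 is available, opened with probability 1/4; weight (1/3)·(1/4) = 1/12.
The weights sum to 5/12.
So P(the cheque in envelope 1 | the presenter opened envelope 2) = (1/3) / (5/12) = 4/5.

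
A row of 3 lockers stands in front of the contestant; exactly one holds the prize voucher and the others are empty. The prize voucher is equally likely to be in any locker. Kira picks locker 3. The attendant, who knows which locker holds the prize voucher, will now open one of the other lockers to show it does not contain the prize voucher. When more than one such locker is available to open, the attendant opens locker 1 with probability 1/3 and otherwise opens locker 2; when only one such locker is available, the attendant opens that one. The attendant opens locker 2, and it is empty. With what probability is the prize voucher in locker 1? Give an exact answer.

3/5

Apply Bayes' rule, conditioning on where the prize voucher actually is.
If it is in locker 1 (prior 1/3): only locker 2 is available, probability 1; weight (1/3)·1 = 1/3.
If it is in locker 2 (prior 1/3): the attendant opened locker 2, so this case is ruled out; weight (1/3)·0 = 0.
If it is in locker 3 (prior 1/3): locker 1 is available but not opened, probability 2/3; weight (1/3)·(2/3) = 2/9.
The weights sum to 5/9.
So P(the prize voucher in locker 1 | the attendant opened locker 2) = (1/3) / (5/9) = 3/5.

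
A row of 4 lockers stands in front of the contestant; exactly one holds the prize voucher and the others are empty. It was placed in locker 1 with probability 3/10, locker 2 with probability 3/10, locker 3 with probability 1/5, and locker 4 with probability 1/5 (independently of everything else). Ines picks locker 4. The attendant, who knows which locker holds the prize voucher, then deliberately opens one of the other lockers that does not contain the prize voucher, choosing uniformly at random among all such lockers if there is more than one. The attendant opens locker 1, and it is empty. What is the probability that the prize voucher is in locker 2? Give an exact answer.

9/19

Apply Bayes' rule, conditioning on where the prize voucher actually is.
If it is in locker 1 (prior 3/10): the attendant opened locker 1, so this case is ruled out; weight (3/10)·0 = 0.
If it is in locker 2 (prior 3/10): the attendant has 2 equally likely choices, so probability 1/2; weight (3/10)·(1/2) = 3/20.
If it is in locker 3 (prior 1/5): the attendant has 2 equally likely choices, so probability 1/2; weight (1/5)·(1/2) = 1/10.
If it is in locker 4 (prior 1/5): the attendant has 3 equally likely choices, so probability 1/3; weight (1/5)·(1/3) = 1/15.
The weights sum to 19/60.
So P(the prize voucher in locker 2 | the attendant opened locker 1) = (3/20) / (19/60) = 9/19.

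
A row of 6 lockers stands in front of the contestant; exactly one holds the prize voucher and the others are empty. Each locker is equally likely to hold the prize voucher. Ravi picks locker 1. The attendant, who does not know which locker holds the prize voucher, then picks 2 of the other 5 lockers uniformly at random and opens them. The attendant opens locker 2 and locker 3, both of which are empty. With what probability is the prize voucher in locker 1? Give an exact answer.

Apply Bayes' rule, conditioning on where the prize voucher actually is.
If it is in any of lockers 1, 4, 5, and 6 (prior 1/6 each): the attendant picks exactly this set with probability 1/10 regardless, and none is the prize; weight (1/6)·(1/10) = 1/60 each.
If it is in either of lockers 2 and 3 (prior 1/6 each): that locker was opened and seen not to hold the prize — ruled out; weight (1/6)·0 = 0 each.
The weights sum to 1/15.
So P(the prize voucher in locker 1 | the attendant opened locker 2 and locker 3) = (1/60) / (1/15) = 1/4.

1/4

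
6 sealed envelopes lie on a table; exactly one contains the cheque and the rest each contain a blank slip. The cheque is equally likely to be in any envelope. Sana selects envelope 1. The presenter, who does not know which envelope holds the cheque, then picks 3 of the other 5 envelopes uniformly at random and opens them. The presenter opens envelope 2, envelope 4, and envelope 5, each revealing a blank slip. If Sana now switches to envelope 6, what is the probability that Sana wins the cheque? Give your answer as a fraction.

1/3

Consider each possible location of the cheque in turn.
If it is in any of envelopes 1, 3, and 6 (prior 1/6 each): the presenter picks exactly this set with probability 1/10 regardless, and none is the prize; weight (1/6)·(1/10) = 1/60 each.
If it is in any of envelopes 2, 4, and 5 (prior 1/6 each): that envelope was opened and seen not to hold the prize — ruled out; weight (1/6)·0 = 0 each.
The weights sum to 1/20.
So P(the cheque in envelope 6 | the presenter opened envelope 2, envelope 4, and envelope 5) = (1/60) / (1/20) = 1/3.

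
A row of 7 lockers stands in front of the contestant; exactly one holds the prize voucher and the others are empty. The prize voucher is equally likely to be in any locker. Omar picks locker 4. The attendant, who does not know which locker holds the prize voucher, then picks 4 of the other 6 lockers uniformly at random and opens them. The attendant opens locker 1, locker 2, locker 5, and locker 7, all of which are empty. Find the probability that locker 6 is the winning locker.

1/3

Consider each possible location of the prize voucher in turn.
If it is in any of lockers 1, 2, 5, and 7 (prior 1/7 each): that locker was opened and seen not to hold the prize — ruled out; weight (1/7)·0 = 0 each.
If it is in any of lockers 3, 4, and 6 (prior 1/7 each): the attendant picks exactly this set with probability 1/15 regardless, and none is the prize; weight (1/7)·(1/15) = 1/105 each.
The weights sum to 1/35.
So P(the prize voucher in locker 6 | the attendant opened locker 1, locker 2, locker 5, and locker 7) = (1/105) / (1/35) = 1/3.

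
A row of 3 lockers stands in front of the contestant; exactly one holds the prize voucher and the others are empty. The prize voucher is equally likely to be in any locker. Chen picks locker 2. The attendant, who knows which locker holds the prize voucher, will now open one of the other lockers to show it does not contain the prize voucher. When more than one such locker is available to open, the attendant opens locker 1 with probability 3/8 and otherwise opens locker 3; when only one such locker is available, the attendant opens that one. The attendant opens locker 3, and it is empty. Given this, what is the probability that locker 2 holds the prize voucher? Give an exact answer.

5/13

Apply Bayes' rule, conditioning on where the prize voucher actually is.
If it is in locker 1 (prior 1/3): only locker 3 is available, probability 1; weight (1/3)·1 = 1/3.
If it is in locker 2 (prior 1/3): locker 1 is available but not opened, probability 5/8; weight (1/3)·(5/8) = 5/24.
If it is in locker 3 (prior 1/3): the attendant opened locker 3, so this case is ruled out; weight (1/3)·0 = 0.
The weights sum to 13/24.
So P(the prize voucher in locker 2 | the attendant opened locker 3) = (5/24) / (13/24) = 5/13.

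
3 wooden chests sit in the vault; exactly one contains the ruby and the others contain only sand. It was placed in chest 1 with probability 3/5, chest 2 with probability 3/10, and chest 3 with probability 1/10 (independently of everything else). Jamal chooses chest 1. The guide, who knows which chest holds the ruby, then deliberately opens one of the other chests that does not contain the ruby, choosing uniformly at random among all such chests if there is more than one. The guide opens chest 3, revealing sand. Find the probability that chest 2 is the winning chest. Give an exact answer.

Apply Bayes' rule, conditioning on where the ruby actually is.
If it is in chest 1 (prior 3/5): the guide has 2 equally likely choices, so probability 1/2; weight (3/5)·(1/2) = 3/10.
If it is in chest 2 (prior 3/10): the guide has no choice, probability 1; weight (3/10)·1 = 3/10.
If it is in chest 3 (prior 1/10): the guide opened chest 3, so this case is ruled out; weight (1/10)·0 = 0.
The weights sum to 3/5.
So P(the ruby in chest 2 | the guide opened chest 3) = (3/10) / (3/5) = 1/2.

1/2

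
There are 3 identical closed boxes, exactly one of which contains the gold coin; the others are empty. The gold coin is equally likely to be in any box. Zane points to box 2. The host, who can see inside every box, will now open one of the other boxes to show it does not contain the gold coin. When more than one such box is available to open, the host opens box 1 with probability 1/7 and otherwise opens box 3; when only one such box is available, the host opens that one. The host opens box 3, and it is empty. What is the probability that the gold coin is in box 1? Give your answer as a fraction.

7/13

Consider each possible location of the gold coin in turn.
If it is in box 1 (prior 1/3): only box 3 is available, probability 1; weight (1/3)·1 = 1/3.
If it is in box 2 (prior 1/3): box 1 is available but not opened, probability 6/7; weight (1/3)·(6/7) = 2/7.
If it is in box 3 (prior 1/3): the host opened box 3, so this case is ruled out; weight (1/3)·0 = 0.
The weights sum to 13/21.
So P(the gold coin in box 1 | the host opened box 3) = (1/3) / (13/21) = 7/13.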